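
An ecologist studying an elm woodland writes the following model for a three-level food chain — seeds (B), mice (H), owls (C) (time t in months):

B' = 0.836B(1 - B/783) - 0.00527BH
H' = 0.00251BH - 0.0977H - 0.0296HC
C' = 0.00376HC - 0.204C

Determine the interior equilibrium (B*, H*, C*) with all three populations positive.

From dC/dt = 0: 0.00376H* = 0.204, so H* = 54.3.
From dB/dt = 0: 0.836(1 - B*/783) = 0.00527·54.3, giving B* = 783·(1 - 0.342) = 515.
From dH/dt = 0: 0.00251·515 - 0.0977 = 0.0296C*, so C* = 1.2/0.0296 = 40.4.

B* ≈ 515, H* ≈ 54.3, C* ≈ 40.4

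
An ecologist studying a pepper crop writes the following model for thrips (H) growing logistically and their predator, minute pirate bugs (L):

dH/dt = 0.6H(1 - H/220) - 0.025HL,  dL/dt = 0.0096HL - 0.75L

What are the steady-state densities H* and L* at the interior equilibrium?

H* ≈ 78.1, L* ≈ 15.5

From dL/dt = 0 with L > 0: 0.0096H* = 0.75, so H* = 78.1.
Substitute into dH/dt = 0: 0.6(1 - 78.1/220) = 0.025L*.
The bracket is 0.645, giving L* = 0.387/0.025 = 15.5.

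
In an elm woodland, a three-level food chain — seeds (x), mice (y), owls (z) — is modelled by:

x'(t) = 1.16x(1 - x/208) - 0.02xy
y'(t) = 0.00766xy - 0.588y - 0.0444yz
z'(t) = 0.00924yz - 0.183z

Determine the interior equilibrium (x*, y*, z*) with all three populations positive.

x* ≈ 137, y* ≈ 19.8, z* ≈ 10.4

From dz/dt = 0: 0.00924y* = 0.183, so y* = 19.8.
From dx/dt = 0: 1.16(1 - x*/208) = 0.02·19.8, giving x* = 208·(1 - 0.341) = 137.
From dy/dt = 0: 0.00766·137 - 0.588 = 0.0444z*, so z* = 0.461/0.0444 = 10.4.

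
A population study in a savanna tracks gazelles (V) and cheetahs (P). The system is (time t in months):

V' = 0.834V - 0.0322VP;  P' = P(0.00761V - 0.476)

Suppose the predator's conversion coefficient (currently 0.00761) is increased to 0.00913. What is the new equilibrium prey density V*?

At the interior fixed point, setting dP/dt = 0 with P > 0 fixes V* = (predator death rate)/(VP coefficient) — independent of the other coefficients.
With the change, V* = 0.476/0.00913 = 52.1; it falls from 62.5.

V* ≈ 52.1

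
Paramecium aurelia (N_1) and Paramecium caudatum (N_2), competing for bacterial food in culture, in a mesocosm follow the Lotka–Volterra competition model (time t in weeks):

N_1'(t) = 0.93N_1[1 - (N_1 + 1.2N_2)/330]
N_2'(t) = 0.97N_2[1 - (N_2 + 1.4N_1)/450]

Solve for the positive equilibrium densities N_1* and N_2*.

Setting both brackets to zero gives the nullclines N_1 + 1.2N_2 = 330 and 1.4N_1 + N_2 = 450.
Substituting N_2 = 450 - 1.4N_1 into the first: N_1(1 - 1.2·1.4) = 330 - 1.2·450.
So N_1* = -210/-0.68 = 309, and then N_2* = 450 - 1.4·309 = 17.6.

N_1* ≈ 309, N_2* ≈ 17.6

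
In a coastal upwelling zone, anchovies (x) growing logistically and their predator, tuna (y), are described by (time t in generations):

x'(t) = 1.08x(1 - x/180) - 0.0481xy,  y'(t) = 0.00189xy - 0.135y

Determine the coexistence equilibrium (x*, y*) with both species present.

x* ≈ 71.4, y* ≈ 13.5

From dy/dt = 0 with y > 0: 0.00189x* = 0.135, so x* = 71.4.
Substitute into dx/dt = 0: 1.08(1 - 71.4/180) = 0.0481y*.
The bracket is 0.603, giving y* = 0.651/0.0481 = 13.5.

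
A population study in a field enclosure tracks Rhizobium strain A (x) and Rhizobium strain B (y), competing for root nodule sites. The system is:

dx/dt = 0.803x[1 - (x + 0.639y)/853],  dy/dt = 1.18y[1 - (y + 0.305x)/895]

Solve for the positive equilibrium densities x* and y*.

x* ≈ 349, y* ≈ 789

Setting both brackets to zero gives the nullclines x + 0.639y = 853 and 0.305x + y = 895.
Substituting y = 895 - 0.305x into the first: x(1 - 0.639·0.305) = 853 - 0.639·895.
So x* = 281/0.805 = 349, and then y* = 895 - 0.305·349 = 789.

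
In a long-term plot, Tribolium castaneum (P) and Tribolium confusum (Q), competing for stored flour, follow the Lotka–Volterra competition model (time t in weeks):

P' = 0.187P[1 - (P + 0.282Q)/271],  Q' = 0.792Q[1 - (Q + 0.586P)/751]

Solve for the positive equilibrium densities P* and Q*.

Setting both brackets to zero gives the nullclines P + 0.282Q = 271 and 0.586P + Q = 751.
Substituting Q = 751 - 0.586P into the first: P(1 - 0.282·0.586) = 271 - 0.282·751.
So P* = 59.2/0.835 = 70.9, and then Q* = 751 - 0.586·70.9 = 709.

P* ≈ 70.9, Q* ≈ 709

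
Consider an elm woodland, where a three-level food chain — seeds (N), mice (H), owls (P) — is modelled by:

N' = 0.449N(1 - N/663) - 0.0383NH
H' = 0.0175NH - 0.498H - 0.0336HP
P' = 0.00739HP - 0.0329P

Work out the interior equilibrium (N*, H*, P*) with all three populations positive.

From dP/dt = 0: 0.00739H* = 0.0329, so H* = 4.45.
From dN/dt = 0: 0.449(1 - N*/663) = 0.0383·4.45, giving N* = 663·(1 - 0.38) = 411.
From dH/dt = 0: 0.0175·411 - 0.498 = 0.0336P*, so P* = 6.7/0.0336 = 199.

N* ≈ 411, H* ≈ 4.45, P* ≈ 199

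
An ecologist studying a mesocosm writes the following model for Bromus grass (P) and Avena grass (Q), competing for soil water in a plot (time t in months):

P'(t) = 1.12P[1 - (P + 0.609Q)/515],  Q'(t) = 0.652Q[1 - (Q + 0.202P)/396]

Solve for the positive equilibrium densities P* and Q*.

P* ≈ 312, Q* ≈ 333

Setting both brackets to zero gives the nullclines P + 0.609Q = 515 and 0.202P + Q = 396.
Substituting Q = 396 - 0.202P into the first: P(1 - 0.609·0.202) = 515 - 0.609·396.
So P* = 274/0.877 = 312, and then Q* = 396 - 0.202·312 = 333.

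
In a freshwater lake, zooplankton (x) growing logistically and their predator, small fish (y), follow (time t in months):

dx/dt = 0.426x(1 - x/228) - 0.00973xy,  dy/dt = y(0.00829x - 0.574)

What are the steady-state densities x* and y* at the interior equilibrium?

x* ≈ 69.2, y* ≈ 30.5

From dy/dt = 0 with y > 0: 0.00829x* = 0.574, so x* = 69.2.
Substitute into dx/dt = 0: 0.426(1 - 69.2/228) = 0.00973y*.
The bracket is 0.696, giving y* = 0.297/0.00973 = 30.5.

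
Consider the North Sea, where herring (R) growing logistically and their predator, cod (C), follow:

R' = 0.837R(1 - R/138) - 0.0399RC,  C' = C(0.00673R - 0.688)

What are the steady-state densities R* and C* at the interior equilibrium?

From dC/dt = 0 with C > 0: 0.00673R* = 0.688, so R* = 102.
Substitute into dR/dt = 0: 0.837(1 - 102/138) = 0.0399C*.
The bracket is 0.259, giving C* = 0.217/0.0399 = 5.44.

R* ≈ 102, C* ≈ 5.44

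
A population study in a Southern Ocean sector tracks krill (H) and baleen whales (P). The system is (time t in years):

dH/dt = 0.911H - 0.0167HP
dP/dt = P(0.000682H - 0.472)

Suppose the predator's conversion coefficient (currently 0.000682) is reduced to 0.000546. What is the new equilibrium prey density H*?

H* ≈ 864

At the interior fixed point, setting dP/dt = 0 with P > 0 fixes H* = (predator death rate)/(HP coefficient) — independent of the other coefficients.
With the change, H* = 0.472/0.000546 = 864; it rises from 692.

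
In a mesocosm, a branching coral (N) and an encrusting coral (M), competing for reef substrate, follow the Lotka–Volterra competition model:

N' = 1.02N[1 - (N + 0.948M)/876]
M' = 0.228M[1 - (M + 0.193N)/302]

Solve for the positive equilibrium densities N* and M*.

N* ≈ 722, M* ≈ 163

Setting both brackets to zero gives the nullclines N + 0.948M = 876 and 0.193N + M = 302.
Substituting M = 302 - 0.193N into the first: N(1 - 0.948·0.193) = 876 - 0.948·302.
So N* = 590/0.817 = 722, and then M* = 302 - 0.193·722 = 163.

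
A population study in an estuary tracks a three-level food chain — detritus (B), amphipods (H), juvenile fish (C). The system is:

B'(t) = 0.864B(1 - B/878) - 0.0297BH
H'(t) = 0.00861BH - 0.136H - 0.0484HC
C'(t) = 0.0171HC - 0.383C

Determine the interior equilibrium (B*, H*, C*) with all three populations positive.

B* ≈ 202, H* ≈ 22.4, C* ≈ 33.1

From dC/dt = 0: 0.0171H* = 0.383, so H* = 22.4.
From dB/dt = 0: 0.864(1 - B*/878) = 0.0297·22.4, giving B* = 878·(1 - 0.77) = 202.
From dH/dt = 0: 0.00861·202 - 0.136 = 0.0484C*, so C* = 1.6/0.0484 = 33.1.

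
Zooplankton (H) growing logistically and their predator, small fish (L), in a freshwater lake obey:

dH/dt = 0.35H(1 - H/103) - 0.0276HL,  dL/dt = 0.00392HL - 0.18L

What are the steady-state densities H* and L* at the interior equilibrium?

From dL/dt = 0 with L > 0: 0.00392H* = 0.18, so H* = 45.9.
Substitute into dH/dt = 0: 0.35(1 - 45.9/103) = 0.0276L*.
The bracket is 0.554, giving L* = 0.194/0.0276 = 7.03.

H* ≈ 45.9, L* ≈ 7.03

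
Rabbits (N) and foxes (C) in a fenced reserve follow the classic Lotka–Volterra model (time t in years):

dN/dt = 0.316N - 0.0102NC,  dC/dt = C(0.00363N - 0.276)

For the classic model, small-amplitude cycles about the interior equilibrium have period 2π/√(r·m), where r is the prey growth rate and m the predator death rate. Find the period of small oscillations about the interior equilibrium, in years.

Here r = 0.316 and m = 0.276, so r·m = 0.0872.
ω = √0.0872 = 0.295 per year, hence T = 2π/ω ≈ 21.3 years.

T ≈ 21.3 years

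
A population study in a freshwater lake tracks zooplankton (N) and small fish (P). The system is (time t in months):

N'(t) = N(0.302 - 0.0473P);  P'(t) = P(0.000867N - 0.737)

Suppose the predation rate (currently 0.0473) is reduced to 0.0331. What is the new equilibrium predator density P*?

At the interior fixed point, setting dN/dt = 0 with N > 0 fixes P* = (prey growth rate)/(NP coefficient) — independent of the other coefficients.
With the change, P* = 0.302/0.0331 = 9.12; it rises from 6.38.

P* ≈ 9.12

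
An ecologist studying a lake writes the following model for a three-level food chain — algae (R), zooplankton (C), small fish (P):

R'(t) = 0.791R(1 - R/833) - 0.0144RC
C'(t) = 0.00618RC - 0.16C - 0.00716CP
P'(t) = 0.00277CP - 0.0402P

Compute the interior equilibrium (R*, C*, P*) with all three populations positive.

R* ≈ 613, C* ≈ 14.5, P* ≈ 507

From dP/dt = 0: 0.00277C* = 0.0402, so C* = 14.5.
From dR/dt = 0: 0.791(1 - R*/833) = 0.0144·14.5, giving R* = 833·(1 - 0.264) = 613.
From dC/dt = 0: 0.00618·613 - 0.16 = 0.00716P*, so P* = 3.63/0.00716 = 507.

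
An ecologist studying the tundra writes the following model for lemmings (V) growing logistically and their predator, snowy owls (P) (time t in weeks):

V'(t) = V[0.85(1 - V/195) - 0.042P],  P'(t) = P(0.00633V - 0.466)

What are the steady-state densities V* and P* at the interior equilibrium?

From dP/dt = 0 with P > 0: 0.00633V* = 0.466, so V* = 73.6.
Substitute into dV/dt = 0: 0.85(1 - 73.6/195) = 0.042P*.
The bracket is 0.622, giving P* = 0.529/0.042 = 12.6.

V* ≈ 73.6, P* ≈ 12.6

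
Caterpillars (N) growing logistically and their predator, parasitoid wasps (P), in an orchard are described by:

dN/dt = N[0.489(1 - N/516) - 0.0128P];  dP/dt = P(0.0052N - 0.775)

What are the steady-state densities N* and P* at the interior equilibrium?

From dP/dt = 0 with P > 0: 0.0052N* = 0.775, so N* = 149.
Substitute into dN/dt = 0: 0.489(1 - 149/516) = 0.0128P*.
The bracket is 0.711, giving P* = 0.348/0.0128 = 27.2.

N* ≈ 149, P* ≈ 27.2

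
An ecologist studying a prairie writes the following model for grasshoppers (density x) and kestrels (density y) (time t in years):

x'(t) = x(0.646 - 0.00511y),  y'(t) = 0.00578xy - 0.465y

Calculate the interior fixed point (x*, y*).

x* ≈ 80.4, y* ≈ 126

Set dy/dt = 0 with y > 0: 0.00578x - 0.465 = 0, so x* = 0.465/0.00578 = 80.4.
Set dx/dt = 0 with x > 0: 0.646 - 0.00511y = 0, so y* = 0.646/0.00511 = 126.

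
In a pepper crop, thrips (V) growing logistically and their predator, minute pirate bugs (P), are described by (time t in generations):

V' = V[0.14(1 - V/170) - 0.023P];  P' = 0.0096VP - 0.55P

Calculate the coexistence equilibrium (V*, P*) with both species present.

From dP/dt = 0 with P > 0: 0.0096V* = 0.55, so V* = 57.3.
Substitute into dV/dt = 0: 0.14(1 - 57.3/170) = 0.023P*.
The bracket is 0.663, giving P* = 0.0928/0.023 = 4.04.

V* ≈ 57.3, P* ≈ 4.04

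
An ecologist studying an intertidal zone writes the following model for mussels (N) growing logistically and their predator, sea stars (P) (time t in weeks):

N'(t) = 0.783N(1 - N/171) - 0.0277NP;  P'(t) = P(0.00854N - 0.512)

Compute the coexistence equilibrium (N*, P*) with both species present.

N* ≈ 60, P* ≈ 18.4

From dP/dt = 0 with P > 0: 0.00854N* = 0.512, so N* = 60.
Substitute into dN/dt = 0: 0.783(1 - 60/171) = 0.0277P*.
The bracket is 0.649, giving P* = 0.508/0.0277 = 18.4.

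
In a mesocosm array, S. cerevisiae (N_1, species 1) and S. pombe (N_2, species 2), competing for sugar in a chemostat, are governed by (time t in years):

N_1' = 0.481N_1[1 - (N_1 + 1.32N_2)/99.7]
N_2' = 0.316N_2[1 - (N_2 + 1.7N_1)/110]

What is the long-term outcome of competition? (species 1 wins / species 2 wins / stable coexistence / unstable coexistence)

Compare the nullcline intercepts: K1/α12 = 99.7/1.32 = 75.5 < K2 = 110; K2/α21 = 110/1.7 = 64.7 < K1 = 99.7.
Since both are reversed, neither can invade when rare; the interior point is a saddle.

unstable coexistence (outcome depends on initial conditions)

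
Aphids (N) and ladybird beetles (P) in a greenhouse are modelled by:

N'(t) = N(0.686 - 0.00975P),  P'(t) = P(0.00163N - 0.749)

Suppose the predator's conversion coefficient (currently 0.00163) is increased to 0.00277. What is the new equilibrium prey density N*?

At the interior fixed point, setting dP/dt = 0 with P > 0 fixes N* = (predator death rate)/(NP coefficient) — independent of the other coefficients.
With the change, N* = 0.749/0.00277 = 270; it falls from 460.

N* ≈ 270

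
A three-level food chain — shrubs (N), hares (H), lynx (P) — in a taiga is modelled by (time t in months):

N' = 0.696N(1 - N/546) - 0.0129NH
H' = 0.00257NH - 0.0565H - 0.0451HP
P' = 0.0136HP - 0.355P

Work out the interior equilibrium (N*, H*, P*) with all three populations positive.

N* ≈ 282, H* ≈ 26.1, P* ≈ 14.8

From dP/dt = 0: 0.0136H* = 0.355, so H* = 26.1.
From dN/dt = 0: 0.696(1 - N*/546) = 0.0129·26.1, giving N* = 546·(1 - 0.484) = 282.
From dH/dt = 0: 0.00257·282 - 0.0565 = 0.0451P*, so P* = 0.668/0.0451 = 14.8.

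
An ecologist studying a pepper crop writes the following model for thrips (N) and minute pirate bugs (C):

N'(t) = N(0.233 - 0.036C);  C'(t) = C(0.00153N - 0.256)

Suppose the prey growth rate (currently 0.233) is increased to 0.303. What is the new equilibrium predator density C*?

C* ≈ 8.42

At the interior fixed point, setting dN/dt = 0 with N > 0 fixes C* = (prey growth rate)/(NC coefficient) — independent of the other coefficients.
With the change, C* = 0.303/0.036 = 8.42; it rises from 6.47.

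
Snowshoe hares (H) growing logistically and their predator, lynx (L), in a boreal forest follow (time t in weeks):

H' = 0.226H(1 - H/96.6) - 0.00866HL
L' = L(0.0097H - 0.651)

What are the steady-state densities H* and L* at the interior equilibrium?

H* ≈ 67.1, L* ≈ 7.97

From dL/dt = 0 with L > 0: 0.0097H* = 0.651, so H* = 67.1.
Substitute into dH/dt = 0: 0.226(1 - 67.1/96.6) = 0.00866L*.
The bracket is 0.305, giving L* = 0.069/0.00866 = 7.97.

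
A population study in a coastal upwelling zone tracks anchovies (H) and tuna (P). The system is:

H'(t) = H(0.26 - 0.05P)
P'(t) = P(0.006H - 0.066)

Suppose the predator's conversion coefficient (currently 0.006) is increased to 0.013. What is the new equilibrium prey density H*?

H* ≈ 5.08

At the interior fixed point, setting dP/dt = 0 with P > 0 fixes H* = (predator death rate)/(HP coefficient) — independent of the other coefficients.
With the change, H* = 0.066/0.013 = 5.08; it falls from 11.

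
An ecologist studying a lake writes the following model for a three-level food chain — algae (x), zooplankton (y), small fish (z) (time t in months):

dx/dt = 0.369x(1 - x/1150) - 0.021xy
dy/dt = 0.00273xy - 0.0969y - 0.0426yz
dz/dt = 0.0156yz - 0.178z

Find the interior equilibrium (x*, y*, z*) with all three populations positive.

x* ≈ 403, y* ≈ 11.4, z* ≈ 23.6

From dz/dt = 0: 0.0156y* = 0.178, so y* = 11.4.
From dx/dt = 0: 0.369(1 - x*/1150) = 0.021·11.4, giving x* = 1150·(1 - 0.649) = 403.
From dy/dt = 0: 0.00273·403 - 0.0969 = 0.0426z*, so z* = 1/0.0426 = 23.6.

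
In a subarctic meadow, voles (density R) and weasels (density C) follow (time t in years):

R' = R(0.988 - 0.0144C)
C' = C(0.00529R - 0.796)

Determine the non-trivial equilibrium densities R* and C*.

Set dC/dt = 0 with C > 0: 0.00529R - 0.796 = 0, so R* = 0.796/0.00529 = 150.
Set dR/dt = 0 with R > 0: 0.988 - 0.0144C = 0, so C* = 0.988/0.0144 = 68.6.

R* ≈ 150, C* ≈ 68.6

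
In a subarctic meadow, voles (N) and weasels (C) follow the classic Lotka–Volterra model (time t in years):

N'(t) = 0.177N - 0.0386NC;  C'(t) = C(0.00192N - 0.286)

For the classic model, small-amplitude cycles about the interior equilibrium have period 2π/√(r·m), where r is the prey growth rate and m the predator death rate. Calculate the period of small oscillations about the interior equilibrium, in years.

Here r = 0.177 and m = 0.286, so r·m = 0.0506.
ω = √0.0506 = 0.225 per year, hence T = 2π/ω ≈ 27.9 years.

T ≈ 27.9 years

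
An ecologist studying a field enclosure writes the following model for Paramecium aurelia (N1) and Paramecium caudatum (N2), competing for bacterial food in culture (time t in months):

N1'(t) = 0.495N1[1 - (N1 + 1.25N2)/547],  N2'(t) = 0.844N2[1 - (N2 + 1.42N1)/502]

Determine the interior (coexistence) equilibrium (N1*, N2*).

N1* ≈ 104, N2* ≈ 355

Setting both brackets to zero gives the nullclines N1 + 1.25N2 = 547 and 1.42N1 + N2 = 502.
Substituting N2 = 502 - 1.42N1 into the first: N1(1 - 1.25·1.42) = 547 - 1.25·502.
So N1* = -80.5/-0.775 = 104, and then N2* = 502 - 1.42·104 = 355.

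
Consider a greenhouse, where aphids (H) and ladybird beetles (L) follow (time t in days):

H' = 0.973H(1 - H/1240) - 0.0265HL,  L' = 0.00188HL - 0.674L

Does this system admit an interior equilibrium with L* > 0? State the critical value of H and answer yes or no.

The predator equation gives dL/dt > 0 only when H > 0.674/0.00188 = 359.
Without the predator, H → K = 1240. Since 1240 > 359, the predator can invade and persist.

Threshold H = 359; K > 359, so yes, the predator persists.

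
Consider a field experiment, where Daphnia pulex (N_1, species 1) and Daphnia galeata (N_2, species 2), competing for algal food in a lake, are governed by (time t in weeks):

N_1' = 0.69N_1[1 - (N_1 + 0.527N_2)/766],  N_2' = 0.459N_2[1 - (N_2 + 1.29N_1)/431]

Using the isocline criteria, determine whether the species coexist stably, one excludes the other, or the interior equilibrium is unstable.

Compare the nullcline intercepts: K1/α12 = 766/0.527 = 1450 > K2 = 431; K2/α21 = 431/1.29 = 334 < K1 = 766.
Since the inequalities point opposite ways, species 1 can invade but species 2 cannot.

species 1 excludes species 2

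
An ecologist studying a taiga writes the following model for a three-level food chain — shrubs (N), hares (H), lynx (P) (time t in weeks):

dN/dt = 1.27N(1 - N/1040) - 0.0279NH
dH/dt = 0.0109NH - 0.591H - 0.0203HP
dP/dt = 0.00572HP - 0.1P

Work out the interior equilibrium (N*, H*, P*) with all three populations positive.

From dP/dt = 0: 0.00572H* = 0.1, so H* = 17.5.
From dN/dt = 0: 1.27(1 - N*/1040) = 0.0279·17.5, giving N* = 1040·(1 - 0.384) = 641.
From dH/dt = 0: 0.0109·641 - 0.591 = 0.0203P*, so P* = 6.39/0.0203 = 315.

N* ≈ 641, H* ≈ 17.5, P* ≈ 315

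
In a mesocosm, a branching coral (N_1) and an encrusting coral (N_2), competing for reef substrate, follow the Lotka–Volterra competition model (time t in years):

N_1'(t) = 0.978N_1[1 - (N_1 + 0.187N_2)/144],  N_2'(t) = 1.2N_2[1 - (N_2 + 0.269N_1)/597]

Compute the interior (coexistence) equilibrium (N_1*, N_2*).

Setting both brackets to zero gives the nullclines N_1 + 0.187N_2 = 144 and 0.269N_1 + N_2 = 597.
Substituting N_2 = 597 - 0.269N_1 into the first: N_1(1 - 0.187·0.269) = 144 - 0.187·597.
So N_1* = 32.4/0.95 = 34.1, and then N_2* = 597 - 0.269·34.1 = 588.

N_1* ≈ 34.1, N_2* ≈ 588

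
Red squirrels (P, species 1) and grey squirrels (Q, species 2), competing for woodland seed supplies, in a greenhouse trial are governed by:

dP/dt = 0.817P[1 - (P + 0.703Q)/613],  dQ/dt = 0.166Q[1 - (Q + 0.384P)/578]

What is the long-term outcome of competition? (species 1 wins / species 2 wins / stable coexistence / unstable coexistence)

stable coexistence

Compare the nullcline intercepts: K1/α12 = 613/0.703 = 872 > K2 = 578; K2/α21 = 578/0.384 = 1510 > K1 = 613.
Since both inequalities hold, each species can invade when rare, so the interior equilibrium is stable.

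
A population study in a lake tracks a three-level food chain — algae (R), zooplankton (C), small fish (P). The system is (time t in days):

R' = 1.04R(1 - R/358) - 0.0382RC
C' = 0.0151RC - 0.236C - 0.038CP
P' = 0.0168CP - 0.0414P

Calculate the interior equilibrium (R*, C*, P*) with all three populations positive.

From dP/dt = 0: 0.0168C* = 0.0414, so C* = 2.46.
From dR/dt = 0: 1.04(1 - R*/358) = 0.0382·2.46, giving R* = 358·(1 - 0.0905) = 326.
From dC/dt = 0: 0.0151·326 - 0.236 = 0.038P*, so P* = 4.68/0.038 = 123.

R* ≈ 326, C* ≈ 2.46, P* ≈ 123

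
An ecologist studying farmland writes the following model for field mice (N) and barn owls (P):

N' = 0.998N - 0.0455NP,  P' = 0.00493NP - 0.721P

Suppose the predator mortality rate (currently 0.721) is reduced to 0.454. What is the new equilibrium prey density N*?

At the interior fixed point, setting dP/dt = 0 with P > 0 fixes N* = (predator death rate)/(NP coefficient) — independent of the other coefficients.
With the change, N* = 0.454/0.00493 = 92.1; it falls from 146.

N* ≈ 92.1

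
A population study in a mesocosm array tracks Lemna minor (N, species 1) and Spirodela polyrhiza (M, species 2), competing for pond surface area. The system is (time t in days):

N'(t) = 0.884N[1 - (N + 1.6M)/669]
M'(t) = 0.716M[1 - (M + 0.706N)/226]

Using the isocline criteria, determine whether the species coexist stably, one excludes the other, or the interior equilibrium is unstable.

species 1 excludes species 2

Compare the nullcline intercepts: K1/α12 = 669/1.6 = 418 > K2 = 226; K2/α21 = 226/0.706 = 320 < K1 = 669.
Since the inequalities point opposite ways, species 1 can invade but species 2 cannot.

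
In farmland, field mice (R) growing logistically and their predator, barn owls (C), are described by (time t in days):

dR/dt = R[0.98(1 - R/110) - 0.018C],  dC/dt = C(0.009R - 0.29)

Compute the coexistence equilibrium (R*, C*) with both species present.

R* ≈ 32.2, C* ≈ 38.5

From dC/dt = 0 with C > 0: 0.009R* = 0.29, so R* = 32.2.
Substitute into dR/dt = 0: 0.98(1 - 32.2/110) = 0.018C*.
The bracket is 0.707, giving C* = 0.693/0.018 = 38.5.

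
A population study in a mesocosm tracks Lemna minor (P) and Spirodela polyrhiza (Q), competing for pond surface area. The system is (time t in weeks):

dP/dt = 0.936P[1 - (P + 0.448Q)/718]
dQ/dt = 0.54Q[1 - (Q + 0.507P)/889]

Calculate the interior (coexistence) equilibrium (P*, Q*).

Setting both brackets to zero gives the nullclines P + 0.448Q = 718 and 0.507P + Q = 889.
Substituting Q = 889 - 0.507P into the first: P(1 - 0.448·0.507) = 718 - 0.448·889.
So P* = 320/0.773 = 414, and then Q* = 889 - 0.507·414 = 679.

P* ≈ 414, Q* ≈ 679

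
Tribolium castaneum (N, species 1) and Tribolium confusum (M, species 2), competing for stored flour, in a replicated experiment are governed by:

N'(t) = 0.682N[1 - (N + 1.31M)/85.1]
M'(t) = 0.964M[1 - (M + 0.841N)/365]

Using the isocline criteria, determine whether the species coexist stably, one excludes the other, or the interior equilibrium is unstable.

species 2 excludes species 1

Compare the nullcline intercepts: K1/α12 = 85.1/1.31 = 65 < K2 = 365; K2/α21 = 365/0.841 = 434 > K1 = 85.1.
Since the inequalities point opposite ways, species 2 can invade but species 1 cannot.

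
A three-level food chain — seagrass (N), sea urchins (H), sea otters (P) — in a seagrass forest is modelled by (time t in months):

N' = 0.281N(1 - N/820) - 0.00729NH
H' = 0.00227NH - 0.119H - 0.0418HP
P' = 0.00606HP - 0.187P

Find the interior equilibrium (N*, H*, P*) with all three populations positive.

N* ≈ 164, H* ≈ 30.9, P* ≈ 6.03

From dP/dt = 0: 0.00606H* = 0.187, so H* = 30.9.
From dN/dt = 0: 0.281(1 - N*/820) = 0.00729·30.9, giving N* = 820·(1 - 0.801) = 164.
From dH/dt = 0: 0.00227·164 - 0.119 = 0.0418P*, so P* = 0.252/0.0418 = 6.03.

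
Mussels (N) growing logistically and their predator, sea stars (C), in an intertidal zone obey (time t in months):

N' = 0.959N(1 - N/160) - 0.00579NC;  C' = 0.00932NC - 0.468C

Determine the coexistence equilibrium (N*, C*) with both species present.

N* ≈ 50.2, C* ≈ 114

From dC/dt = 0 with C > 0: 0.00932N* = 0.468, so N* = 50.2.
Substitute into dN/dt = 0: 0.959(1 - 50.2/160) = 0.00579C*.
The bracket is 0.686, giving C* = 0.658/0.00579 = 114.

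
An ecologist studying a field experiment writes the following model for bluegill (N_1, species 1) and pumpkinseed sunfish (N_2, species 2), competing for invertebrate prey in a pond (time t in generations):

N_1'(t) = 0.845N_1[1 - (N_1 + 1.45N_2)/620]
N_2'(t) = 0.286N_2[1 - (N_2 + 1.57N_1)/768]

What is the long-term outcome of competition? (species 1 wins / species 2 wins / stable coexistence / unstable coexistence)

unstable coexistence (outcome depends on initial conditions)

Compare the nullcline intercepts: K1/α12 = 620/1.45 = 428 < K2 = 768; K2/α21 = 768/1.57 = 489 < K1 = 620.
Since both are reversed, neither can invade when rare; the interior point is a saddle.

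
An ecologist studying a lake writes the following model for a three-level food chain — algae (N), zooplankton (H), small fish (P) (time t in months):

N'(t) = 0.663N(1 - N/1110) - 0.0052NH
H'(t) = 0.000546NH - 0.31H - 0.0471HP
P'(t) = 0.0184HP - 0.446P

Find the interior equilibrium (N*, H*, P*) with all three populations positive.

From dP/dt = 0: 0.0184H* = 0.446, so H* = 24.2.
From dN/dt = 0: 0.663(1 - N*/1110) = 0.0052·24.2, giving N* = 1110·(1 - 0.19) = 899.
From dH/dt = 0: 0.000546·899 - 0.31 = 0.0471P*, so P* = 0.181/0.0471 = 3.84.

N* ≈ 899, H* ≈ 24.2, P* ≈ 3.84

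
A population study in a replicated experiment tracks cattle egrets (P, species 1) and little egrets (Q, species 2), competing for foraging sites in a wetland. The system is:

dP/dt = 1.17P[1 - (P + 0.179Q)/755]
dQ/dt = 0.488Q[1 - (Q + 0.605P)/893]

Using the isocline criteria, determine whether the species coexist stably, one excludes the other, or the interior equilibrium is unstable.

stable coexistence

Compare the nullcline intercepts: K1/α12 = 755/0.179 = 4220 > K2 = 893; K2/α21 = 893/0.605 = 1480 > K1 = 755.
Since both inequalities hold, each species can invade when rare, so the interior equilibrium is stable.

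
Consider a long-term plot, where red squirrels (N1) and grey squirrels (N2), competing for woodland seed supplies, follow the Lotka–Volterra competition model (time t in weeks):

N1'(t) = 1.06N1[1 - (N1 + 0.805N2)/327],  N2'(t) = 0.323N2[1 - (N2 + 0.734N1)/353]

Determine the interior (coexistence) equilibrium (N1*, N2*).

N1* ≈ 105, N2* ≈ 276

Setting both brackets to zero gives the nullclines N1 + 0.805N2 = 327 and 0.734N1 + N2 = 353.
Substituting N2 = 353 - 0.734N1 into the first: N1(1 - 0.805·0.734) = 327 - 0.805·353.
So N1* = 42.8/0.409 = 105, and then N2* = 353 - 0.734·105 = 276.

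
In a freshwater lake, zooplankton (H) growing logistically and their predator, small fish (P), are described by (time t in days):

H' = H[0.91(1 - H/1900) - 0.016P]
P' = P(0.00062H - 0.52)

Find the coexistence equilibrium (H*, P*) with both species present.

From dP/dt = 0 with P > 0: 0.00062H* = 0.52, so H* = 839.
Substitute into dH/dt = 0: 0.91(1 - 839/1900) = 0.016P*.
The bracket is 0.559, giving P* = 0.508/0.016 = 31.8.

H* ≈ 839, P* ≈ 31.8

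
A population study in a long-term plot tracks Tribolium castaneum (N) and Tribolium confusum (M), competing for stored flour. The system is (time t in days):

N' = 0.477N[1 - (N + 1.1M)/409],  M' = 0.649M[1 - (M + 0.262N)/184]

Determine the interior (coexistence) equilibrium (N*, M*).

Setting both brackets to zero gives the nullclines N + 1.1M = 409 and 0.262N + M = 184.
Substituting M = 184 - 0.262N into the first: N(1 - 1.1·0.262) = 409 - 1.1·184.
So N* = 207/0.712 = 290, and then M* = 184 - 0.262·290 = 108.

N* ≈ 290, M* ≈ 108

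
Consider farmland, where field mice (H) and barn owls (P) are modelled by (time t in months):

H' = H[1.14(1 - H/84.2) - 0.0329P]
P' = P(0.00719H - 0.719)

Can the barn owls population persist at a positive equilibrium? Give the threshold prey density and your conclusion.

The predator equation gives dP/dt > 0 only when H > 0.719/0.00719 = 100.
Without the predator, H → K = 84.2. Since 84.2 < 100, the predator cannot invade.

Threshold H = 100; K < 100, so no, the predator goes extinct.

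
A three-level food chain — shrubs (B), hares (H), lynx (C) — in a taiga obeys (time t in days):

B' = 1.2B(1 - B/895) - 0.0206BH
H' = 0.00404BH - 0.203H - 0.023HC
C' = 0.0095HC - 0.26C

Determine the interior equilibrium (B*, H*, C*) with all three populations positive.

B* ≈ 475, H* ≈ 27.4, C* ≈ 74.5

From dC/dt = 0: 0.0095H* = 0.26, so H* = 27.4.
From dB/dt = 0: 1.2(1 - B*/895) = 0.0206·27.4, giving B* = 895·(1 - 0.47) = 475.
From dH/dt = 0: 0.00404·475 - 0.203 = 0.023C*, so C* = 1.71/0.023 = 74.5.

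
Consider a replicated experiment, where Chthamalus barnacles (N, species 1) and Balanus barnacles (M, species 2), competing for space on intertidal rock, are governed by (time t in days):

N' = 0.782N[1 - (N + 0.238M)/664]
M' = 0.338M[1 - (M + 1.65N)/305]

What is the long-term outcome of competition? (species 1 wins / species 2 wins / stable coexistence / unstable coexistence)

Compare the nullcline intercepts: K1/α12 = 664/0.238 = 2790 > K2 = 305; K2/α21 = 305/1.65 = 185 < K1 = 664.
Since the inequalities point opposite ways, species 1 can invade but species 2 cannot.

species 1 excludes species 2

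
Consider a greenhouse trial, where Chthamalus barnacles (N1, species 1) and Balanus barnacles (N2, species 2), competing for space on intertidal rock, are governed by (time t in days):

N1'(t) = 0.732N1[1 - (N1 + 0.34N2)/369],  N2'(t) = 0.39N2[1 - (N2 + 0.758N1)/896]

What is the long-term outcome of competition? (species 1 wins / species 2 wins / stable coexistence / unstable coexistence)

stable coexistence

Compare the nullcline intercepts: K1/α12 = 369/0.34 = 1090 > K2 = 896; K2/α21 = 896/0.758 = 1180 > K1 = 369.
Since both inequalities hold, each species can invade when rare, so the interior equilibrium is stable.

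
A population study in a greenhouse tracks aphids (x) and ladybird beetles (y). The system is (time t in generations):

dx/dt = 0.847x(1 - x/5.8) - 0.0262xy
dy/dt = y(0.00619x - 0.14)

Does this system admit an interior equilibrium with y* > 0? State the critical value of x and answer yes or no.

Threshold x = 22.6; K < 22.6, so no, the predator goes extinct.

The predator equation gives dy/dt > 0 only when x > 0.14/0.00619 = 22.6.
Without the predator, x → K = 5.8. Since 5.8 < 22.6, the predator cannot invade.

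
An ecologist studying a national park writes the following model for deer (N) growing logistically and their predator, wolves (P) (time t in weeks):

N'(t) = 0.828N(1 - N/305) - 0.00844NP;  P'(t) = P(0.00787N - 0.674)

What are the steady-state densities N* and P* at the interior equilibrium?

N* ≈ 85.6, P* ≈ 70.6

From dP/dt = 0 with P > 0: 0.00787N* = 0.674, so N* = 85.6.
Substitute into dN/dt = 0: 0.828(1 - 85.6/305) = 0.00844P*.
The bracket is 0.719, giving P* = 0.596/0.00844 = 70.6.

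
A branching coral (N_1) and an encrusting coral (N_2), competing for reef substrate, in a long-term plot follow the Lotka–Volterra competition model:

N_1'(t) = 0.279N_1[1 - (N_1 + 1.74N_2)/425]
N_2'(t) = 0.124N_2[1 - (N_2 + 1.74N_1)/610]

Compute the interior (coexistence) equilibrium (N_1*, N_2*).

Setting both brackets to zero gives the nullclines N_1 + 1.74N_2 = 425 and 1.74N_1 + N_2 = 610.
Substituting N_2 = 610 - 1.74N_1 into the first: N_1(1 - 1.74·1.74) = 425 - 1.74·610.
So N_1* = -636/-2.03 = 314, and then N_2* = 610 - 1.74·314 = 63.9.

N_1* ≈ 314, N_2* ≈ 63.9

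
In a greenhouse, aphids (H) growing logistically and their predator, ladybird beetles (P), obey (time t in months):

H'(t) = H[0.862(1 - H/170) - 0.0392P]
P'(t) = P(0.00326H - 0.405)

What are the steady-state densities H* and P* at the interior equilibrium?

H* ≈ 124, P* ≈ 5.92

From dP/dt = 0 with P > 0: 0.00326H* = 0.405, so H* = 124.
Substitute into dH/dt = 0: 0.862(1 - 124/170) = 0.0392P*.
The bracket is 0.269, giving P* = 0.232/0.0392 = 5.92.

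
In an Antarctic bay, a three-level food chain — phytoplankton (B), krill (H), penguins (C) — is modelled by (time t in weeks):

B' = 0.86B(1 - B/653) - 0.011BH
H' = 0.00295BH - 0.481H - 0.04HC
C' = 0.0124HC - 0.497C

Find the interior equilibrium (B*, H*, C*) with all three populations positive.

B* ≈ 318, H* ≈ 40.1, C* ≈ 11.4

From dC/dt = 0: 0.0124H* = 0.497, so H* = 40.1.
From dB/dt = 0: 0.86(1 - B*/653) = 0.011·40.1, giving B* = 653·(1 - 0.513) = 318.
From dH/dt = 0: 0.00295·318 - 0.481 = 0.04C*, so C* = 0.458/0.04 = 11.4.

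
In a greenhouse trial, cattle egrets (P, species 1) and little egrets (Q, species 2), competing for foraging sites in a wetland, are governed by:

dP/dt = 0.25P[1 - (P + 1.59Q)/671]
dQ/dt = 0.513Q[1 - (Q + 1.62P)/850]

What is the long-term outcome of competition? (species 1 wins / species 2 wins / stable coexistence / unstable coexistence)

Compare the nullcline intercepts: K1/α12 = 671/1.59 = 422 < K2 = 850; K2/α21 = 850/1.62 = 525 < K1 = 671.
Since both are reversed, neither can invade when rare; the interior point is a saddle.

unstable coexistence (outcome depends on initial conditions)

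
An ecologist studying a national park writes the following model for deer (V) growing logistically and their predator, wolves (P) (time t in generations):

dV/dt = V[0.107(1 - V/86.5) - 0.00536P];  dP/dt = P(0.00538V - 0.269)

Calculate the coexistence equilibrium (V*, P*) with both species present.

From dP/dt = 0 with P > 0: 0.00538V* = 0.269, so V* = 50.
Substitute into dV/dt = 0: 0.107(1 - 50/86.5) = 0.00536P*.
The bracket is 0.422, giving P* = 0.0452/0.00536 = 8.42.

V* ≈ 50, P* ≈ 8.42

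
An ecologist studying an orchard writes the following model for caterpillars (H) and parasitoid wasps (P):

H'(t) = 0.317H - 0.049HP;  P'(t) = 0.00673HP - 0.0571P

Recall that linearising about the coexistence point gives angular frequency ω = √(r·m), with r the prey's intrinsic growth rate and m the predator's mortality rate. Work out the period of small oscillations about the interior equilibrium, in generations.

T ≈ 46.7 generations

Here r = 0.317 and m = 0.0571, so r·m = 0.0181.
ω = √0.0181 = 0.135 per generation, hence T = 2π/ω ≈ 46.7 generations.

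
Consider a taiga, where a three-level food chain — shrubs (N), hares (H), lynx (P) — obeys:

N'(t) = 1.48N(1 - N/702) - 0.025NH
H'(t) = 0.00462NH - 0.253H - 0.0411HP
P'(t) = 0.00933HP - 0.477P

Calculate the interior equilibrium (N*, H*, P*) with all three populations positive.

From dP/dt = 0: 0.00933H* = 0.477, so H* = 51.1.
From dN/dt = 0: 1.48(1 - N*/702) = 0.025·51.1, giving N* = 702·(1 - 0.864) = 95.7.
From dH/dt = 0: 0.00462·95.7 - 0.253 = 0.0411P*, so P* = 0.189/0.0411 = 4.61.

N* ≈ 95.7, H* ≈ 51.1, P* ≈ 4.61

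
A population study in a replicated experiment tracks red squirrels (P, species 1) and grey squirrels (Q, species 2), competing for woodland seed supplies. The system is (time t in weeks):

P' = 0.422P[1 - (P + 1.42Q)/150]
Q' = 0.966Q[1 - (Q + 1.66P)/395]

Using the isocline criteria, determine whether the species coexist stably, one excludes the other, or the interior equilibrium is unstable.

species 2 excludes species 1

Compare the nullcline intercepts: K1/α12 = 150/1.42 = 106 < K2 = 395; K2/α21 = 395/1.66 = 238 > K1 = 150.
Since the inequalities point opposite ways, species 2 can invade but species 1 cannot.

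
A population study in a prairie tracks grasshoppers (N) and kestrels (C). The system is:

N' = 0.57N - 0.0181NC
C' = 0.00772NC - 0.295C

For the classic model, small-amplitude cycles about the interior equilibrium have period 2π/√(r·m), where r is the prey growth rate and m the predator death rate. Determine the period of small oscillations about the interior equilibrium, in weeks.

Here r = 0.57 and m = 0.295, so r·m = 0.168.
ω = √0.168 = 0.41 per week, hence T = 2π/ω ≈ 15.3 weeks.

T ≈ 15.3 weeks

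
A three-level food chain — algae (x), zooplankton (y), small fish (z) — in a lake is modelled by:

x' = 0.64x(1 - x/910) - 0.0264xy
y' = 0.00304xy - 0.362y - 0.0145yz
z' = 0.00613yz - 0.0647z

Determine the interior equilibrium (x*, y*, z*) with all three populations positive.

From dz/dt = 0: 0.00613y* = 0.0647, so y* = 10.6.
From dx/dt = 0: 0.64(1 - x*/910) = 0.0264·10.6, giving x* = 910·(1 - 0.435) = 514.
From dy/dt = 0: 0.00304·514 - 0.362 = 0.0145z*, so z* = 1.2/0.0145 = 82.8.

x* ≈ 514, y* ≈ 10.6, z* ≈ 82.8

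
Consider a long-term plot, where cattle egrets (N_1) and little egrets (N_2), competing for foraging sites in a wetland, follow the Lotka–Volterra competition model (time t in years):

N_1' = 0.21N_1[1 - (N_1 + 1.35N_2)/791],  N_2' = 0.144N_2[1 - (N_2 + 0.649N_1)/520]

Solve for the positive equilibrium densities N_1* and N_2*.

N_1* ≈ 719, N_2* ≈ 53.6

Setting both brackets to zero gives the nullclines N_1 + 1.35N_2 = 791 and 0.649N_1 + N_2 = 520.
Substituting N_2 = 520 - 0.649N_1 into the first: N_1(1 - 1.35·0.649) = 791 - 1.35·520.
So N_1* = 89/0.124 = 719, and then N_2* = 520 - 0.649·719 = 53.6.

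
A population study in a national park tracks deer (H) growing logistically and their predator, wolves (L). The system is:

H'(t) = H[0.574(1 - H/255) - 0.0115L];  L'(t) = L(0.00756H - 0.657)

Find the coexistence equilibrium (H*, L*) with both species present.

From dL/dt = 0 with L > 0: 0.00756H* = 0.657, so H* = 86.9.
Substitute into dH/dt = 0: 0.574(1 - 86.9/255) = 0.0115L*.
The bracket is 0.659, giving L* = 0.378/0.0115 = 32.9.

H* ≈ 86.9, L* ≈ 32.9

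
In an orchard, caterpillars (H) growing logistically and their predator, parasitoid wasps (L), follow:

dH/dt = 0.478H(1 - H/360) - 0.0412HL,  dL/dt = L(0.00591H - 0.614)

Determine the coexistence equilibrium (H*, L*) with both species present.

H* ≈ 104, L* ≈ 8.25

From dL/dt = 0 with L > 0: 0.00591H* = 0.614, so H* = 104.
Substitute into dH/dt = 0: 0.478(1 - 104/360) = 0.0412L*.
The bracket is 0.711, giving L* = 0.34/0.0412 = 8.25.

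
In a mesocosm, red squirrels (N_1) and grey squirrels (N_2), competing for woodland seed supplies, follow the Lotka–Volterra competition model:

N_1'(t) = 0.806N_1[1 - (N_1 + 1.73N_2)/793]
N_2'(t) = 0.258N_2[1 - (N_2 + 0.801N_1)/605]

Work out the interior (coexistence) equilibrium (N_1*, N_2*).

N_1* ≈ 658, N_2* ≈ 78.3

Setting both brackets to zero gives the nullclines N_1 + 1.73N_2 = 793 and 0.801N_1 + N_2 = 605.
Substituting N_2 = 605 - 0.801N_1 into the first: N_1(1 - 1.73·0.801) = 793 - 1.73·605.
So N_1* = -254/-0.386 = 658, and then N_2* = 605 - 0.801·658 = 78.3.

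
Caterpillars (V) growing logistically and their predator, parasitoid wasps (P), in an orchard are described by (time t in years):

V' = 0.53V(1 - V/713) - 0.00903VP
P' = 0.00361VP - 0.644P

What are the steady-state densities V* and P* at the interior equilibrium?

V* ≈ 178, P* ≈ 44

From dP/dt = 0 with P > 0: 0.00361V* = 0.644, so V* = 178.
Substitute into dV/dt = 0: 0.53(1 - 178/713) = 0.00903P*.
The bracket is 0.75, giving P* = 0.397/0.00903 = 44.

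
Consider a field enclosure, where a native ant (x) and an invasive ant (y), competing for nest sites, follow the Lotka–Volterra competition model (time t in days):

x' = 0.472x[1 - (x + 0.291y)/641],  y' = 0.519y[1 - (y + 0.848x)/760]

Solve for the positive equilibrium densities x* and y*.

Setting both brackets to zero gives the nullclines x + 0.291y = 641 and 0.848x + y = 760.
Substituting y = 760 - 0.848x into the first: x(1 - 0.291·0.848) = 641 - 0.291·760.
So x* = 420/0.753 = 557, and then y* = 760 - 0.848·557 = 287.

x* ≈ 557, y* ≈ 287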